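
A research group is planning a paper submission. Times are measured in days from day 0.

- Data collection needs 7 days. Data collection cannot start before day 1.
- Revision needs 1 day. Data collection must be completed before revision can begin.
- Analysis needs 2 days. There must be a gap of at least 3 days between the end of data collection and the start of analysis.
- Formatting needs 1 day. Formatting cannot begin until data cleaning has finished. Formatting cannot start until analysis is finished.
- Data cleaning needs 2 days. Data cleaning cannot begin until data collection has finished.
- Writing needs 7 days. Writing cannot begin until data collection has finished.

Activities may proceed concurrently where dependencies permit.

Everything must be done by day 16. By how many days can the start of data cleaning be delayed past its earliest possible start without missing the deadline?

Data collection waits on its own release at day 1, so it starts at day 1 and finishes at 1 + 7 = day 8.
After data collection (finishes day 8), data cleaning can start at day 8 and finishes at day 10.

Working backward from the deadline:
To finish by day 16, formatting (duration 1) must start no later than day 15.
Since formatting (must start by day 15) depends on it, data cleaning must finish by day 15. Backing off its 2-day duration gives a latest start of day 13.
So data cleaning can start as early as day 8 and as late as day 13, giving 13 − 8 = 5 days of slack.

5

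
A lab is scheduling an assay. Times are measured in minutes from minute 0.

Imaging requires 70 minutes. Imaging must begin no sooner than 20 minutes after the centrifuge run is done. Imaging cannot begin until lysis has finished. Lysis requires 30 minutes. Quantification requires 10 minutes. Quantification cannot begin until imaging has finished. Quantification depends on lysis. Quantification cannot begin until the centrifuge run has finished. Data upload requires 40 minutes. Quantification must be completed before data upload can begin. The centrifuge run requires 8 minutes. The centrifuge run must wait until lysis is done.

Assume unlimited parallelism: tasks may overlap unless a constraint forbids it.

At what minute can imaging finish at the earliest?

128

Lysis can start immediately at minute 0; it finishes at minute 30.
The centrifuge run cannot begin until lysis (finishes minute 30). It runs from minute 30 to 30 + 8 = minute 38.
For imaging: the centrifuge run (finishes minute 38, plus 20-minute gap → minute 58); lysis (finishes minute 30). Taking the maximum gives a start of minute 58, and it finishes at 58 + 70 = minute 128.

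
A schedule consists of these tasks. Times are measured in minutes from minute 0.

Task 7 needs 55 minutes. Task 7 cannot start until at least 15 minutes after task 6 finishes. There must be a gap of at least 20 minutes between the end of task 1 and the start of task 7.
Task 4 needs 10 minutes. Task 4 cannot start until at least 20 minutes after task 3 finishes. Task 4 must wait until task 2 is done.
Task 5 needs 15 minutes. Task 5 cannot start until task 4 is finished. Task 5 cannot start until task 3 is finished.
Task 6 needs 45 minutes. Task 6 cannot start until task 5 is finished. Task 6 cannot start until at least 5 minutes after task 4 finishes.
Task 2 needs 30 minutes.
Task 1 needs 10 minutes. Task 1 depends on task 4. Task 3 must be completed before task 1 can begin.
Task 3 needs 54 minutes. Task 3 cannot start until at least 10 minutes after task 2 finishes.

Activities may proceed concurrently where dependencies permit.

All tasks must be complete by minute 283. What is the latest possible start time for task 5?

153

Nothing follows task 7; the deadline of minute 283 is its only limit. It must start by 283 − 55 = minute 228.
Task 6 feeds into task 7 (must start by minute 228, minus 15-minute gap → minute 213); so task 6 must finish by minute 213 and therefore start by minute 168.
Since task 6 (must start by minute 168) depends on it, task 5 must finish by minute 168. Backing off its 15-minute duration gives a latest start of minute 153.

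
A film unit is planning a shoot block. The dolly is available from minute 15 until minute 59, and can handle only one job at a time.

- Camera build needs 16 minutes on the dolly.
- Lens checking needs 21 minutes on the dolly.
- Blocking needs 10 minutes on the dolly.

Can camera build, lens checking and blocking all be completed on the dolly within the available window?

No

The dolly window is 59 − 15 = 44 minutes.
Running back to back, the jobs need 16 + 21 + 10 = 47 minutes on the dolly.
Since 47 > 44, they cannot all fit.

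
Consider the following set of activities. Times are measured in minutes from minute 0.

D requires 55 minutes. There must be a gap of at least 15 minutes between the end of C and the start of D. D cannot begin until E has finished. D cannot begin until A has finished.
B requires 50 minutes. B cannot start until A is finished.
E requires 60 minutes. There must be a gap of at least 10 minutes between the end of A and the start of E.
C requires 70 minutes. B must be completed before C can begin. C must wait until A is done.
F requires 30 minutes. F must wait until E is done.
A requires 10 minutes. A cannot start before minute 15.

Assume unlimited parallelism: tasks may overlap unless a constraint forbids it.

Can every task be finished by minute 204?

After its own release at minute 15, A can start at minute 15 and finishes at minute 25.
After A (finishes minute 25, plus 10-minute gap → minute 35), E can start at minute 35 and finishes at minute 95.
F waits on E (finishes minute 95), so it starts at minute 95 and finishes at 95 + 30 = minute 125.
After A (finishes minute 25), B can start at minute 25 and finishes at minute 75.
C needs all of B (finishes minute 75); A (finishes minute 25). That puts its earliest start at minute 75; it finishes at 75 + 70 = minute 145.
D needs all of C (finishes minute 145, plus 15-minute gap → minute 160); E (finishes minute 95); A (finishes minute 25). That puts its earliest start at minute 160; it finishes at 160 + 55 = minute 215.
The earliest everything can be done is minute 215, which is after the deadline of 204, so it is not possible.

No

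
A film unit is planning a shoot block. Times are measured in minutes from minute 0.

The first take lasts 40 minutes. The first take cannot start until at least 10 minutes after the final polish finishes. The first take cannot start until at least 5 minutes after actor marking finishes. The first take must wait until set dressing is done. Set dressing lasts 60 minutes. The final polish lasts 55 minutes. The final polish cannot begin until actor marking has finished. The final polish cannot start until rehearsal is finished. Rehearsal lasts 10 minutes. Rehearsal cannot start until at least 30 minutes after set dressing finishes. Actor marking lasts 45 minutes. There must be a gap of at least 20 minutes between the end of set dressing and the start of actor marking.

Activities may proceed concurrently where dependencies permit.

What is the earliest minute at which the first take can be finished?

230

Set dressing can start immediately at minute 0; it finishes at minute 60.
After set dressing (finishes minute 60, plus 30-minute gap → minute 90), rehearsal can start at minute 90 and finishes at minute 100.
After set dressing (finishes minute 60, plus 20-minute gap → minute 80), actor marking can start at minute 80 and finishes at minute 125.
The final polish cannot start until actor marking (finishes minute 125); rehearsal (finishes minute 100). The controlling bound is minute 125, so the final polish finishes at 125 + 55 = minute 180.
The first take has to wait for the final polish (finishes minute 180, plus 10-minute gap → minute 190); actor marking (finishes minute 125, plus 5-minute gap → minute 130); set dressing (finishes minute 60). The latest of these is minute 190, so the first take runs minute 190 to 190 + 40 = minute 230.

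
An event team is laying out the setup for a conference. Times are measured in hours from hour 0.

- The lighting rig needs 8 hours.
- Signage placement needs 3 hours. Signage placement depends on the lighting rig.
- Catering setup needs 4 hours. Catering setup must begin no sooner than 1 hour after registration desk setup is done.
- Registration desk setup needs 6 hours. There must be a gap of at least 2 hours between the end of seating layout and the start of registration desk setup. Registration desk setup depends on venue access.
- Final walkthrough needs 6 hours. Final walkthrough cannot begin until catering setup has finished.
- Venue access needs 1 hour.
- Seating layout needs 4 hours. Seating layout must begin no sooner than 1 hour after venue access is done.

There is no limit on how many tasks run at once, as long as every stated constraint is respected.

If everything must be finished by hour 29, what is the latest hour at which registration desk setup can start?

To finish by hour 29, final walkthrough (duration 6) must start no later than hour 23.
Catering setup must finish before final walkthrough (must start by hour 23). With a 4-hour duration, catering setup must start by 23 − 4 = hour 19.
Since catering setup (must start by hour 19, minus 1-hour gap → hour 18) depends on it, registration desk setup must finish by hour 18. Backing off its 6-hour duration gives a latest start of hour 12.

12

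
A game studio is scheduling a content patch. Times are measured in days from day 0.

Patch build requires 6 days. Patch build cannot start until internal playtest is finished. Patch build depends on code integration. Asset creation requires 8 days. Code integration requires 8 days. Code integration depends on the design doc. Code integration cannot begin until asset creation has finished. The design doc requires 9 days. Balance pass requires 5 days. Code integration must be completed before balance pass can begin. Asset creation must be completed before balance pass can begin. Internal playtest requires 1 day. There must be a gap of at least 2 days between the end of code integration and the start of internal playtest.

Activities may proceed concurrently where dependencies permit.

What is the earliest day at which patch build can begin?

Nothing blocks asset creation, so it runs from day 0 to day 8.
Nothing blocks the design doc, so it runs from day 0 to day 9.
Code integration has to wait for the design doc (finishes day 9); asset creation (finishes day 8). The latest of these is day 9, so code integration runs day 9 to 9 + 8 = day 17.
Internal playtest waits on code integration (finishes day 17, plus 2-day gap → day 19), so it starts at day 19 and finishes at 19 + 1 = day 20.
Patch build waits on internal playtest (finishes day 20); code integration (finishes day 17). The latest of these is day 20, which is the earliest patch build can start.

20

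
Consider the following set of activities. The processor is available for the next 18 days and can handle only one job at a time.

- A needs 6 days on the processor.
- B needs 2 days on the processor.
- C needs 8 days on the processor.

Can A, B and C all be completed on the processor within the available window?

Running back to back, the jobs need 6 + 2 + 8 = 16 days on the processor.
Since 16 ≤ 18, they fit within the window.

Yes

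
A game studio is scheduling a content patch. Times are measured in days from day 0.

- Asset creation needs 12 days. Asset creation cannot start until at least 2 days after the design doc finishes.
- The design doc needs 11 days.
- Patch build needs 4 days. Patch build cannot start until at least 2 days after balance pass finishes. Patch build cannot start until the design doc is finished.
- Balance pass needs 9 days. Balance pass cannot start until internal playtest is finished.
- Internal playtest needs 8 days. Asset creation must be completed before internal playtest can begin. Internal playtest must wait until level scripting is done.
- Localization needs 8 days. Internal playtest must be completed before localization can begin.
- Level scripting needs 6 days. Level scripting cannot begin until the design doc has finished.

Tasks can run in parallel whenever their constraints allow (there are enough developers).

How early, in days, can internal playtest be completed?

The design doc has no prerequisites, so it starts at day 0 and finishes at day 11.
After the design doc (finishes day 11), level scripting can start at day 11 and finishes at day 17.
Asset creation waits on the design doc (finishes day 11, plus 2-day gap → day 13), so it starts at day 13 and finishes at 13 + 12 = day 25.
Internal playtest cannot start until asset creation (finishes day 25); level scripting (finishes day 17). The controlling bound is day 25, so internal playtest finishes at 25 + 8 = day 33.

33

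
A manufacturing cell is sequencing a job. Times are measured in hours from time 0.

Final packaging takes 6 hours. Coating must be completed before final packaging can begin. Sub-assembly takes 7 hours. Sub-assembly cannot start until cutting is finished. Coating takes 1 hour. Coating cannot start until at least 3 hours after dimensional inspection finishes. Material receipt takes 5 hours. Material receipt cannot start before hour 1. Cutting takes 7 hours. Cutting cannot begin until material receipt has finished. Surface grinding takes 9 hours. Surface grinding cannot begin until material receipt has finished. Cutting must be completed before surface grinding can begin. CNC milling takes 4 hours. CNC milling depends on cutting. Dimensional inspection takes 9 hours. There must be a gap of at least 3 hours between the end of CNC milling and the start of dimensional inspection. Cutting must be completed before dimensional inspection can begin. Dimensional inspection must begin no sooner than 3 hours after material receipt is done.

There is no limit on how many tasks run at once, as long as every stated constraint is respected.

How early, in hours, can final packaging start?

33

After its own release at hour 1, material receipt can start at hour 1 and finishes at hour 6.
After material receipt (finishes hour 6), cutting can start at hour 6 and finishes at hour 13.
CNC milling cannot begin until cutting (finishes hour 13). It runs from hour 13 to 13 + 4 = hour 17.
For dimensional inspection: CNC milling (finishes hour 17, plus 3-hour gap → hour 20); cutting (finishes hour 13); material receipt (finishes hour 6, plus 3-hour gap → hour 9). Taking the maximum gives a start of hour 20, and it finishes at 20 + 9 = hour 29.
Coating waits on dimensional inspection (finishes hour 29, plus 3-hour gap → hour 32), so it starts at hour 32 and finishes at 32 + 1 = hour 33.
Final packaging waits on coating (finishes hour 33), so the earliest it can start is hour 33.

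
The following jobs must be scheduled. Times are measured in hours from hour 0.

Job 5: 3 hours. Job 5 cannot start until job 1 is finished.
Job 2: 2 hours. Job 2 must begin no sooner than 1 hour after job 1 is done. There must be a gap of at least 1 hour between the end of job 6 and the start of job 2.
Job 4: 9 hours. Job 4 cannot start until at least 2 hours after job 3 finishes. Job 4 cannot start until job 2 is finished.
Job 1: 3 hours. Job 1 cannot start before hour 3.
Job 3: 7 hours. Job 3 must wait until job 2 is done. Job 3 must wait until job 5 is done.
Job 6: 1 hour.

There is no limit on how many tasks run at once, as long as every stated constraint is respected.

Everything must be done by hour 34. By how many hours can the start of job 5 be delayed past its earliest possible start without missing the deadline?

Job 1 cannot begin until its own release at hour 3. It runs from hour 3 to 3 + 3 = hour 6.
Job 5 cannot begin until job 1 (finishes hour 6). It runs from hour 6 to 6 + 3 = hour 9.

Working backward from the deadline:
To finish by hour 34, job 4 (duration 9) must start no later than hour 25.
Job 3 feeds into job 4 (must start by hour 25, minus 2-hour gap → hour 23); so job 3 must finish by hour 23 and therefore start by hour 16.
Job 5 feeds into job 3 (must start by hour 16); so job 5 must finish by hour 16 and therefore start by hour 13.
So job 5 can start as early as hour 6 and as late as hour 13, giving 13 − 6 = 7 hours of slack.

7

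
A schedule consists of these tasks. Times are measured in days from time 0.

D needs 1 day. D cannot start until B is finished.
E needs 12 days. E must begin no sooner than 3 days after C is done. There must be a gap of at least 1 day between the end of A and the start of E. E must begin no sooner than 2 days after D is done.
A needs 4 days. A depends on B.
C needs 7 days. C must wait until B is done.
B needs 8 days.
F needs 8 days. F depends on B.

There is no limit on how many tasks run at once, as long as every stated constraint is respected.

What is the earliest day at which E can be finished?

B has no prerequisites, so it starts at day 0 and finishes at day 8.
D cannot begin until B (finishes day 8). It runs from day 8 to 8 + 1 = day 9.
C waits on B (finishes day 8), so it starts at day 8 and finishes at 8 + 7 = day 15.
After B (finishes day 8), A can start at day 8 and finishes at day 12.
E needs all of C (finishes day 15, plus 3-day gap → day 18); A (finishes day 12, plus 1-day gap → day 13); D (finishes day 9, plus 2-day gap → day 11). That puts its earliest start at day 18; it finishes at 18 + 12 = day 30.

30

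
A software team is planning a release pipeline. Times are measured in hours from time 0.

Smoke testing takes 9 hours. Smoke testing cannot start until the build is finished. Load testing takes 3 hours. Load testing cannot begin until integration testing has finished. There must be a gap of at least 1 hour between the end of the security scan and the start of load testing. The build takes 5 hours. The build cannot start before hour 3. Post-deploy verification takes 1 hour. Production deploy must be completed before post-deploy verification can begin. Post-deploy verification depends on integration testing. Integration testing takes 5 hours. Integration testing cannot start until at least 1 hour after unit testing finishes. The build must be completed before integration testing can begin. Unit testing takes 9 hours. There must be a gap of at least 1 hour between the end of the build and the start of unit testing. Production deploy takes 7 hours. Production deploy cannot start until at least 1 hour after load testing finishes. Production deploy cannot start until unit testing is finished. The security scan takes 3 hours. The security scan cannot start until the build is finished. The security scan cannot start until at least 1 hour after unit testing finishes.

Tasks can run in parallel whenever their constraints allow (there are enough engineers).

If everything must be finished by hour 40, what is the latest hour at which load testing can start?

Nothing follows post-deploy verification; the deadline of hour 40 is its only limit. It must start by 40 − 1 = hour 39.
Production deploy has to be done before post-deploy verification (must start by hour 39). That means finishing by hour 39, i.e. starting by 39 − 7 = hour 32.
Load testing has to be done before production deploy (must start by hour 32, minus 1-hour gap → hour 31). That means finishing by hour 31, i.e. starting by 31 − 3 = hour 28.

28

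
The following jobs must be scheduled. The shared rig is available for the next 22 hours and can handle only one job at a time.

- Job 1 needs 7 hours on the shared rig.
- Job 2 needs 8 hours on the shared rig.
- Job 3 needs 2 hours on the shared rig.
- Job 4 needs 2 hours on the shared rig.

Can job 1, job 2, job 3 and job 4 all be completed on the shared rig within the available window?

Running back to back, the jobs need 7 + 8 + 2 + 2 = 19 hours on the shared rig.
Since 19 ≤ 22, they fit within the window.

Yes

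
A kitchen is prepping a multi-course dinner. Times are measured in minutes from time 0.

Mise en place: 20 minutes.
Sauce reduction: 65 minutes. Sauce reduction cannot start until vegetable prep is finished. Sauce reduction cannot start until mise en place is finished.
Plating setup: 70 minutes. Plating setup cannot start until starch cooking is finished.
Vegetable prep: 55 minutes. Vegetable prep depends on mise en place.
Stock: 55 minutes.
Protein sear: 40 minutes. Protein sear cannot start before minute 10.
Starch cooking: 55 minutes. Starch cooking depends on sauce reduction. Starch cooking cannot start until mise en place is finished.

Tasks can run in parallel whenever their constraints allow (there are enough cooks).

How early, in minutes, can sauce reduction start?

75

Mise en place has no prerequisites, so it starts at minute 0 and finishes at minute 20.
Vegetable prep cannot begin until mise en place (finishes minute 20). It runs from minute 20 to 20 + 55 = minute 75.
Sauce reduction waits on vegetable prep (finishes minute 75); mise en place (finishes minute 20). The latest of these is minute 75, which is the earliest sauce reduction can start.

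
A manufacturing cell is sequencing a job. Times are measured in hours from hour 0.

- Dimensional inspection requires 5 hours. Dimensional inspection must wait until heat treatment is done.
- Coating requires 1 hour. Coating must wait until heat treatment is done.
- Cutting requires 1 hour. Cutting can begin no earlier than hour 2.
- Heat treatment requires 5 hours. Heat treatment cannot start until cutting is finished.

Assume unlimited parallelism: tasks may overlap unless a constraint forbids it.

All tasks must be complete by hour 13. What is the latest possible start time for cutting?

Dimensional inspection has no dependents, so it just needs to finish by hour 13. Starting by 13 − 5 = hour 8 achieves that.
Coating has no dependents, so it just needs to finish by hour 13. Starting by 13 − 1 = hour 12 achieves that.
Heat treatment must finish in time for dimensional inspection (must start by hour 8); coating (must start by hour 12). The tightest is hour 8, so heat treatment must start by 8 − 5 = hour 3.
Since heat treatment (must start by hour 3) depends on it, cutting must finish by hour 3. Backing off its 1-hour duration gives a latest start of hour 2.

2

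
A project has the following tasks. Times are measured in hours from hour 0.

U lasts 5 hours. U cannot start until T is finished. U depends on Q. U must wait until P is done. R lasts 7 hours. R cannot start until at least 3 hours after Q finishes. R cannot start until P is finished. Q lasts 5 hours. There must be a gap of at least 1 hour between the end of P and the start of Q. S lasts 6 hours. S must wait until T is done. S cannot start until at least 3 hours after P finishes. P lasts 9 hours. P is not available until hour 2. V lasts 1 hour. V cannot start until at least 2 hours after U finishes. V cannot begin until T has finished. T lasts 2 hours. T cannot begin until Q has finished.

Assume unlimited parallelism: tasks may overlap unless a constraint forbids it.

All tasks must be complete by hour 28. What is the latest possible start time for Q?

R has no dependents, so it just needs to finish by hour 28. Starting by 28 − 7 = hour 21 achieves that.
S has no dependents, so it just needs to finish by hour 28. Starting by 28 − 6 = hour 22 achieves that.
To finish by hour 28, V (duration 1) must start no later than hour 27.
U must finish before V (must start by hour 27, minus 2-hour gap → hour 25). With a 5-hour duration, U must start by 25 − 5 = hour 20.
For T: S (must start by hour 22); U (must start by hour 20); V (must start by hour 27). The most restrictive is hour 20; with a 2-hour duration, T must start by hour 18.
Q must finish in time for R (must start by hour 21, minus 3-hour gap → hour 18); T (must start by hour 18); U (must start by hour 20). The tightest is hour 18, so Q must start by 18 − 5 = hour 13.

13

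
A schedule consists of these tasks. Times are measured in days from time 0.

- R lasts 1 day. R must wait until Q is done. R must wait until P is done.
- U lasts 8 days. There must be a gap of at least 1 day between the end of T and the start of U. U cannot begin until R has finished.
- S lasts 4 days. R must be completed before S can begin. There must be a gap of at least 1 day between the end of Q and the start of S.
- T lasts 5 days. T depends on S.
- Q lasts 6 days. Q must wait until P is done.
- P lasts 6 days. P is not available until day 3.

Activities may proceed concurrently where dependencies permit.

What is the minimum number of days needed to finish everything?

P waits on its own release at day 3, so it starts at day 3 and finishes at 3 + 6 = day 9.
Q waits on P (finishes day 9), so it starts at day 9 and finishes at 9 + 6 = day 15.
R needs all of Q (finishes day 15); P (finishes day 9). That puts its earliest start at day 15; it finishes at 15 + 1 = day 16.
For S: R (finishes day 16); Q (finishes day 15, plus 1-day gap → day 16). Taking the maximum gives a start of day 16, and it finishes at 16 + 4 = day 20.
T waits on S (finishes day 20), so it starts at day 20 and finishes at 20 + 5 = day 25.
U cannot start until T (finishes day 25, plus 1-day gap → day 26); R (finishes day 16). The controlling bound is day 26, so U finishes at 26 + 8 = day 34.
All tasks are finished once the last one completes. Finish times: P at 9, Q at 15, R at 16, S at 20, T at 25, U at 34. The latest is day 34.

34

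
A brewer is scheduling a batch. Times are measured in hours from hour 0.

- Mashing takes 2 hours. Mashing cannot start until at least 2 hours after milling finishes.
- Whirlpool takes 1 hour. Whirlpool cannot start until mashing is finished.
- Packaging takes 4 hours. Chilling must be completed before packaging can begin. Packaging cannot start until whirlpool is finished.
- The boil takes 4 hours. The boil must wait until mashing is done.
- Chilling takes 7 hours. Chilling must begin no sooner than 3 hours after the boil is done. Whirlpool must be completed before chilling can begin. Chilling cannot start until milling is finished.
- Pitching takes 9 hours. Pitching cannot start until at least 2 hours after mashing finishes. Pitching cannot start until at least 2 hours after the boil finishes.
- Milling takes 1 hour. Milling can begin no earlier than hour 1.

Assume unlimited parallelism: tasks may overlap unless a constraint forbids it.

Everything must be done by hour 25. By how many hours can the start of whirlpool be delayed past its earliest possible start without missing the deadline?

7

After its own release at hour 1, milling can start at hour 1 and finishes at hour 2.
Mashing waits on milling (finishes hour 2, plus 2-hour gap → hour 4), so it starts at hour 4 and finishes at 4 + 2 = hour 6.
Whirlpool waits on mashing (finishes hour 6), so it starts at hour 6 and finishes at 6 + 1 = hour 7.

Working backward from the deadline:
Packaging must finish by hour 25; it takes 4 hours, so it must start by 25 − 4 = hour 21.
Chilling must finish before packaging (must start by hour 21). With a 7-hour duration, chilling must start by 21 − 7 = hour 14.
For whirlpool: chilling (must start by hour 14); packaging (must start by hour 21). The most restrictive is hour 14; with a 1-hour duration, whirlpool must start by hour 13.
So whirlpool can start as early as hour 6 and as late as hour 13, giving 13 − 6 = 7 hours of slack.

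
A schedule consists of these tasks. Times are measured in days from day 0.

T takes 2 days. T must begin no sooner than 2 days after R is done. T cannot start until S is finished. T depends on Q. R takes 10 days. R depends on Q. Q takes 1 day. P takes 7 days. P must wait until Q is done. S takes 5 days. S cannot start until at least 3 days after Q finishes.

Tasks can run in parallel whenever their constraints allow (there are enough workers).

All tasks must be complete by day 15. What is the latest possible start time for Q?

P must finish by day 15; it takes 7 days, so it must start by 15 − 7 = day 8.
T has no dependents, so it just needs to finish by day 15. Starting by 15 − 2 = day 13 achieves that.
R has to be done before T (must start by day 13, minus 2-day gap → day 11). That means finishing by day 11, i.e. starting by 11 − 10 = day 1.
S has to be done before T (must start by day 13). That means finishing by day 13, i.e. starting by 13 − 5 = day 8.
Q has several dependents: P (must start by day 8); R (must start by day 1); S (must start by day 8, minus 3-day gap → day 5); T (must start by day 13). The earliest of those limits is day 1, so Q must start by 1 − 1 = day 0.

0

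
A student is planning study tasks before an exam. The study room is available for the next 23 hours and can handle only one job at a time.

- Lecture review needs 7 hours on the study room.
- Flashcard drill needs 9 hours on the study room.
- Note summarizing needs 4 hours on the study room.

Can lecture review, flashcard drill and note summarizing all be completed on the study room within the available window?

Yes

Running back to back, the jobs need 7 + 9 + 4 = 20 hours on the study room.
Since 20 ≤ 23, they fit within the window.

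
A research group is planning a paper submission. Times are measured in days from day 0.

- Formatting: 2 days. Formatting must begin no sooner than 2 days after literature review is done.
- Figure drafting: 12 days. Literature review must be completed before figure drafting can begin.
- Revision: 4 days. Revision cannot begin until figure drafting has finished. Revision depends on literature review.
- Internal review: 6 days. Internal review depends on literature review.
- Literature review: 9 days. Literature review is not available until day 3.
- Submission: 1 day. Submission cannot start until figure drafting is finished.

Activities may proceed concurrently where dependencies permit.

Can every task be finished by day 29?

Literature review cannot begin until its own release at day 3. It runs from day 3 to 3 + 9 = day 12.
After literature review (finishes day 12, plus 2-day gap → day 14), formatting can start at day 14 and finishes at day 16.
Internal review cannot begin until literature review (finishes day 12). It runs from day 12 to 12 + 6 = day 18.
Figure drafting waits on literature review (finishes day 12), so it starts at day 12 and finishes at 12 + 12 = day 24.
Submission cannot begin until figure drafting (finishes day 24). It runs from day 24 to 24 + 1 = day 25.
Revision has to wait for figure drafting (finishes day 24); literature review (finishes day 12). The latest of these is day 24, so revision runs day 24 to 24 + 4 = day 28.
Every task is finished by day 28, which is no later than the deadline of 29, so the schedule is feasible.

Yes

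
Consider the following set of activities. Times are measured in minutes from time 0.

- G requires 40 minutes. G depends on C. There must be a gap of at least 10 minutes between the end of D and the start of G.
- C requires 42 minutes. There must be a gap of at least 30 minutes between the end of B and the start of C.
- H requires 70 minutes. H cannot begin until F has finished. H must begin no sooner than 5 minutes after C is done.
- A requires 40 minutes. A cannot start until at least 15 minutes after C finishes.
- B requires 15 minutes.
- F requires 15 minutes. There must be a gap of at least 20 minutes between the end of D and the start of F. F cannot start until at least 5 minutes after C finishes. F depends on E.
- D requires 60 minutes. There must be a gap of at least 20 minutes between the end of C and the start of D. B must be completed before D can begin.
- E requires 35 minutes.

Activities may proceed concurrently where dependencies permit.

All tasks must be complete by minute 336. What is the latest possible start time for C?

A has no dependents, so it just needs to finish by minute 336. Starting by 336 − 40 = minute 296 achieves that.
Nothing follows H; the deadline of minute 336 is its only limit. It must start by 336 − 70 = minute 266.
F must finish before H (must start by minute 266). With a 15-minute duration, F must start by 266 − 15 = minute 251.
To finish by minute 336, G (duration 40) must start no later than minute 296.
For D: F (must start by minute 251, minus 20-minute gap → minute 231); G (must start by minute 296, minus 10-minute gap → minute 286). The most restrictive is minute 231; with a 60-minute duration, D must start by minute 171.
C must finish in time for A (must start by minute 296, minus 15-minute gap → minute 281); D (must start by minute 171, minus 20-minute gap → minute 151); F (must start by minute 251, minus 5-minute gap → minute 246); G (must start by minute 296); H (must start by minute 266, minus 5-minute gap → minute 261). The tightest is minute 151, so C must start by 151 − 42 = minute 109.

109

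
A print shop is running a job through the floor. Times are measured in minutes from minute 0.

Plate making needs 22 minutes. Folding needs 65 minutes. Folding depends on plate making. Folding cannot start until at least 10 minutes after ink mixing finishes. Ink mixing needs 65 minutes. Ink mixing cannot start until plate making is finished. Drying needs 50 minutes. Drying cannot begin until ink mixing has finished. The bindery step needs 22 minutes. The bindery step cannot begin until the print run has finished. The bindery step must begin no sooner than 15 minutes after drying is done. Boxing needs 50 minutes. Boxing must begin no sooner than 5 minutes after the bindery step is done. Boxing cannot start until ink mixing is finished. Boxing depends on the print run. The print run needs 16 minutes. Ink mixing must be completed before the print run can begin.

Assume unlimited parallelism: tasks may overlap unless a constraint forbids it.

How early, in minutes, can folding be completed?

162

Nothing blocks plate making, so it runs from minute 0 to minute 22.
After plate making (finishes minute 22), ink mixing can start at minute 22 and finishes at minute 87.
Folding cannot start until plate making (finishes minute 22); ink mixing (finishes minute 87, plus 10-minute gap → minute 97). The controlling bound is minute 97, so folding finishes at 97 + 65 = minute 162.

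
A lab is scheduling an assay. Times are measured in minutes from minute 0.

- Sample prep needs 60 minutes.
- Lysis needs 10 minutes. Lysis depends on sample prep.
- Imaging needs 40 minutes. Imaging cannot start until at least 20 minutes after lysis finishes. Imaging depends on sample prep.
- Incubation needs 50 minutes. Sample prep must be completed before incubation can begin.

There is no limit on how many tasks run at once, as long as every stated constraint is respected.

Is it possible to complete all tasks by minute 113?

No

Nothing blocks sample prep, so it runs from minute 0 to minute 60.
After sample prep (finishes minute 60), incubation can start at minute 60 and finishes at minute 110.
Lysis cannot begin until sample prep (finishes minute 60). It runs from minute 60 to 60 + 10 = minute 70.
Imaging has to wait for lysis (finishes minute 70, plus 20-minute gap → minute 90); sample prep (finishes minute 60). The latest of these is minute 90, so imaging runs minute 90 to 90 + 40 = minute 130.
The earliest everything can be done is minute 130, which is after the deadline of 113, so it is not possible.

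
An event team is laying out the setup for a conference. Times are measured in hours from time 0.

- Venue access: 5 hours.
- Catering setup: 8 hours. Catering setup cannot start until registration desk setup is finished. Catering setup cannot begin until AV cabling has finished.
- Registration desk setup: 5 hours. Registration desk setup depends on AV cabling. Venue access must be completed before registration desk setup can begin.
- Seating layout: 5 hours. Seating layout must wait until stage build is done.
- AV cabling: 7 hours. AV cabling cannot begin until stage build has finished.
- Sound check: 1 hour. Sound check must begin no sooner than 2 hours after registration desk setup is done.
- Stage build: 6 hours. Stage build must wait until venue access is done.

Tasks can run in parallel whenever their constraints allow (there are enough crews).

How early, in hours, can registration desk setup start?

18

Venue access can start immediately at hour 0; it finishes at hour 5.
Stage build waits on venue access (finishes hour 5), so it starts at hour 5 and finishes at 5 + 6 = hour 11.
AV cabling cannot begin until stage build (finishes hour 11). It runs from hour 11 to 11 + 7 = hour 18.
Registration desk setup waits on AV cabling (finishes hour 18); venue access (finishes hour 5). The latest of these is hour 18, which is the earliest registration desk setup can start.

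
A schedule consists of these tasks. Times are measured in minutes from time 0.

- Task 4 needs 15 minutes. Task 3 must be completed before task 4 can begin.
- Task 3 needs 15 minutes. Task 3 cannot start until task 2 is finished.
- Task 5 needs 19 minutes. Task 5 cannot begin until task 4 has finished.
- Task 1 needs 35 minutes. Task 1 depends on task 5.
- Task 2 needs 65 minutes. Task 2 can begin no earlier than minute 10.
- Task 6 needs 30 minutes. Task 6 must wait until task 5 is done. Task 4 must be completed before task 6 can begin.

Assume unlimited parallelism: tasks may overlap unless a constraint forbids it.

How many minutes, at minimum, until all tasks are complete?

Task 2 cannot begin until its own release at minute 10. It runs from minute 10 to 10 + 65 = minute 75.
Task 3 waits on task 2 (finishes minute 75), so it starts at minute 75 and finishes at 75 + 15 = minute 90.
After task 3 (finishes minute 90), task 4 can start at minute 90 and finishes at minute 105.
After task 4 (finishes minute 105), task 5 can start at minute 105 and finishes at minute 124.
Task 6 needs all of task 5 (finishes minute 124); task 4 (finishes minute 105). That puts its earliest start at minute 124; it finishes at 124 + 30 = minute 154.
Task 1 waits on task 5 (finishes minute 124), so it starts at minute 124 and finishes at 124 + 35 = minute 159.
All tasks are finished once the last one completes. Finish times: Task 1 at 159, Task 2 at 75, Task 3 at 90, Task 4 at 105, Task 5 at 124, Task 6 at 154. The latest is minute 159.

159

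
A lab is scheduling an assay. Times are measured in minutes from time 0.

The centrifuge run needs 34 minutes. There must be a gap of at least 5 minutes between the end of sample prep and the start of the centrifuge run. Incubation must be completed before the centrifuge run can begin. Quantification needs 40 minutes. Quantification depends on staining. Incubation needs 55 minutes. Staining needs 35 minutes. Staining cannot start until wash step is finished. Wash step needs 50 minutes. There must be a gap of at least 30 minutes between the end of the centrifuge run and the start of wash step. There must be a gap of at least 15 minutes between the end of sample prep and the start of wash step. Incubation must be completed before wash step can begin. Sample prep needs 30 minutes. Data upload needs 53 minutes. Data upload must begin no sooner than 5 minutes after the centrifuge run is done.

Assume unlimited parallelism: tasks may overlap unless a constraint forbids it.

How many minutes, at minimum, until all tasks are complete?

Incubation has no prerequisites, so it starts at minute 0 and finishes at minute 55.
Sample prep can start immediately at minute 0; it finishes at minute 30.
The centrifuge run needs all of sample prep (finishes minute 30, plus 5-minute gap → minute 35); incubation (finishes minute 55). That puts its earliest start at minute 55; it finishes at 55 + 34 = minute 89.
After the centrifuge run (finishes minute 89, plus 5-minute gap → minute 94), data upload can start at minute 94 and finishes at minute 147.
For wash step: the centrifuge run (finishes minute 89, plus 30-minute gap → minute 119); sample prep (finishes minute 30, plus 15-minute gap → minute 45); incubation (finishes minute 55). Taking the maximum gives a start of minute 119, and it finishes at 119 + 50 = minute 169.
Staining waits on wash step (finishes minute 169), so it starts at minute 169 and finishes at 169 + 35 = minute 204.
Quantification cannot begin until staining (finishes minute 204). It runs from minute 204 to 204 + 40 = minute 244.
All tasks are finished once the last one completes. Finish times: Sample prep at 30, Incubation at 55, The centrifuge run at 89, Wash step at 169, Staining at 204, Quantification at 244, Data upload at 147. The latest is minute 244.

244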